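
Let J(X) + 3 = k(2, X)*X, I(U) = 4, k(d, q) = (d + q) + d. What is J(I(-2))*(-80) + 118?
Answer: -2202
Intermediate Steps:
k(d, q) = q + 2*d
J(X) = -3 + X*(4 + X) (J(X) = -3 + (X + 2*2)*X = -3 + (X + 4)*X = -3 + (4 + X)*X = -3 + X*(4 + X))
J(I(-2))*(-80) + 118 = (-3 + 4*(4 + 4))*(-80) + 118 = (-3 + 4*8)*(-80) + 118 = (-3 + 32)*(-80) + 118 = 29*(-80) + 118 = -2320 + 118 = -2202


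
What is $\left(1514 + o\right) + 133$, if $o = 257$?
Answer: $1904$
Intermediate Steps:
$\left(1514 + o\right) + 133 = \left(1514 + 257\right) + 133 = 1771 + 133 = 1904$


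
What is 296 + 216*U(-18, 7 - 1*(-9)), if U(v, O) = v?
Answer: -3592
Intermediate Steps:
296 + 216*U(-18, 7 - 1*(-9)) = 296 + 216*(-18) = 296 - 3888 = -3592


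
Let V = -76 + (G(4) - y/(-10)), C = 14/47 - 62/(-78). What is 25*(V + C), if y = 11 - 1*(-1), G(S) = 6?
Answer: -3102685/1833 ≈ -1692.7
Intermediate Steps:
C = 2003/1833 (C = 14*(1/47) - 62*(-1/78) = 14/47 + 31/39 = 2003/1833 ≈ 1.0927)
y = 12 (y = 11 + 1 = 12)
V = -344/5 (V = -76 + (6 - 12/(-10)) = -76 + (6 - 12*(-1)/10) = -76 + (6 - 1*(-6/5)) = -76 + (6 + 6/5) = -76 + 36/5 = -344/5 ≈ -68.800)
25*(V + C) = 25*(-344/5 + 2003/1833) = 25*(-620537/9165) = -3102685/1833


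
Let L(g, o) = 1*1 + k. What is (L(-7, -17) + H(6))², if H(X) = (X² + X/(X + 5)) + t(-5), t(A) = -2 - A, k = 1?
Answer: 208849/121 ≈ 1726.0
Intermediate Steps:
L(g, o) = 2 (L(g, o) = 1*1 + 1 = 1 + 1 = 2)
H(X) = 3 + X² + X/(5 + X) (H(X) = (X² + X/(X + 5)) + (-2 - 1*(-5)) = (X² + X/(5 + X)) + (-2 + 5) = (X² + X/(5 + X)) + 3 = 3 + X² + X/(5 + X))
(L(-7, -17) + H(6))² = (2 + (15 + 6³ + 4*6 + 5*6²)/(5 + 6))² = (2 + (15 + 216 + 24 + 5*36)/11)² = (2 + (15 + 216 + 24 + 180)/11)² = (2 + (1/11)*435)² = (2 + 435/11)² = (457/11)² = 208849/121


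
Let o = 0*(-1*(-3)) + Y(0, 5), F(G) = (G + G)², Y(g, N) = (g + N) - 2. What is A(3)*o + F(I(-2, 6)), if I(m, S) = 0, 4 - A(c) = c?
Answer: 3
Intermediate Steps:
A(c) = 4 - c
Y(g, N) = -2 + N + g (Y(g, N) = (N + g) - 2 = -2 + N + g)
F(G) = 4*G² (F(G) = (2*G)² = 4*G²)
o = 3 (o = 0*(-1*(-3)) + (-2 + 5 + 0) = 0*3 + 3 = 0 + 3 = 3)
A(3)*o + F(I(-2, 6)) = (4 - 1*3)*3 + 4*0² = (4 - 3)*3 + 4*0 = 1*3 + 0 = 3 + 0 = 3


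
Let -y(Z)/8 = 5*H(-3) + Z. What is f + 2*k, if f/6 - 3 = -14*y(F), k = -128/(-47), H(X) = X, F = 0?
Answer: -472658/47 ≈ -10057.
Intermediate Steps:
y(Z) = 120 - 8*Z (y(Z) = -8*(5*(-3) + Z) = -8*(-15 + Z) = 120 - 8*Z)
k = 128/47 (k = -128*(-1/47) = 128/47 ≈ 2.7234)
f = -10062 (f = 18 + 6*(-14*(120 - 8*0)) = 18 + 6*(-14*(120 + 0)) = 18 + 6*(-14*120) = 18 + 6*(-1680) = 18 - 10080 = -10062)
f + 2*k = -10062 + 2*(128/47) = -10062 + 256/47 = -472658/47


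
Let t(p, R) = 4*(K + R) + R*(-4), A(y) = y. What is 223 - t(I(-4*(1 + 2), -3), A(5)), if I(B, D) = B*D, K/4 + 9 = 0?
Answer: 367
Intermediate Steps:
K = -36 (K = -36 + 4*0 = -36 + 0 = -36)
t(p, R) = -144 (t(p, R) = 4*(-36 + R) + R*(-4) = (-144 + 4*R) - 4*R = -144)
223 - t(I(-4*(1 + 2), -3), A(5)) = 223 - 1*(-144) = 223 + 144 = 367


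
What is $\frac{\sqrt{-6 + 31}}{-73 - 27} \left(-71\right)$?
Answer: $\frac{71}{20} \approx 3.55$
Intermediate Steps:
$\frac{\sqrt{-6 + 31}}{-73 - 27} \left(-71\right) = \frac{\sqrt{25}}{-100} \left(-71\right) = 5 \left(- \frac{1}{100}\right) \left(-71\right) = \left(- \frac{1}{20}\right) \left(-71\right) = \frac{71}{20}$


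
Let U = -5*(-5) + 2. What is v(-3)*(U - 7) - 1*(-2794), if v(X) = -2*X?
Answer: 2914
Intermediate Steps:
U = 27 (U = 25 + 2 = 27)
v(-3)*(U - 7) - 1*(-2794) = (-2*(-3))*(27 - 7) - 1*(-2794) = 6*20 + 2794 = 120 + 2794 = 2914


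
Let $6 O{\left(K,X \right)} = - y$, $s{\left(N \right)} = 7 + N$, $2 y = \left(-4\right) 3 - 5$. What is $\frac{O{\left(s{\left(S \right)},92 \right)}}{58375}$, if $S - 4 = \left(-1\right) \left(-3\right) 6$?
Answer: $\frac{17}{700500} \approx 2.4268 \cdot 10^{-5}$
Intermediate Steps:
$S = 22$ ($S = 4 + \left(-1\right) \left(-3\right) 6 = 4 + 3 \cdot 6 = 4 + 18 = 22$)
$y = - \frac{17}{2}$ ($y = \frac{\left(-4\right) 3 - 5}{2} = \frac{-12 - 5}{2} = \frac{1}{2} \left(-17\right) = - \frac{17}{2} \approx -8.5$)
$O{\left(K,X \right)} = \frac{17}{12}$ ($O{\left(K,X \right)} = \frac{\left(-1\right) \left(- \frac{17}{2}\right)}{6} = \frac{1}{6} \cdot \frac{17}{2} = \frac{17}{12}$)
$\frac{O{\left(s{\left(S \right)},92 \right)}}{58375} = \frac{17}{12 \cdot 58375} = \frac{17}{12} \cdot \frac{1}{58375} = \frac{17}{700500}$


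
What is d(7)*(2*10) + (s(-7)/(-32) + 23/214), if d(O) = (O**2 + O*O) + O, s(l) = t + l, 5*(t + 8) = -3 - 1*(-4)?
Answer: 17980879/8560 ≈ 2100.6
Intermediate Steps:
t = -39/5 (t = -8 + (-3 - 1*(-4))/5 = -8 + (-3 + 4)/5 = -8 + (1/5)*1 = -8 + 1/5 = -39/5 ≈ -7.8000)
s(l) = -39/5 + l
d(O) = O + 2*O**2 (d(O) = (O**2 + O**2) + O = 2*O**2 + O = O + 2*O**2)
d(7)*(2*10) + (s(-7)/(-32) + 23/214) = (7*(1 + 2*7))*(2*10) + ((-39/5 - 7)/(-32) + 23/214) = (7*(1 + 14))*20 + (-74/5*(-1/32) + 23*(1/214)) = (7*15)*20 + (37/80 + 23/214) = 105*20 + 4879/8560 = 2100 + 4879/8560 = 17980879/8560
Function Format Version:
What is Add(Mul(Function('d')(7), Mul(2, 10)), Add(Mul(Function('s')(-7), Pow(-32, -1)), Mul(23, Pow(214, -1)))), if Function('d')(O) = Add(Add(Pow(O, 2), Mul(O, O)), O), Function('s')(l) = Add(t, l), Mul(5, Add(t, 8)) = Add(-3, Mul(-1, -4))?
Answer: Rational(17980879, 8560) ≈ 2100.6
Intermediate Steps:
t = Rational(-39, 5) (t = Add(-8, Mul(Rational(1, 5), Add(-3, Mul(-1, -4)))) = Add(-8, Mul(Rational(1, 5), Add(-3, 4))) = Add(-8, Mul(Rational(1, 5), 1)) = Add(-8, Rational(1, 5)) = Rational(-39, 5) ≈ -7.8000)
Function('s')(l) = Add(Rational(-39, 5), l)
Function('d')(O) = Add(O, Mul(2, Pow(O, 2))) (Function('d')(O) = Add(Add(Pow(O, 2), Pow(O, 2)), O) = Add(Mul(2, Pow(O, 2)), O) = Add(O, Mul(2, Pow(O, 2))))
Add(Mul(Function('d')(7), Mul(2, 10)), Add(Mul(Function('s')(-7), Pow(-32, -1)), Mul(23, Pow(214, -1)))) = Add(Mul(Mul(7, Add(1, Mul(2, 7))), Mul(2, 10)), Add(Mul(Add(Rational(-39, 5), -7), Pow(-32, -1)), Mul(23, Pow(214, -1)))) = Add(Mul(Mul(7, Add(1, 14)), 20), Add(Mul(Rational(-74, 5), Rational(-1, 32)), Mul(23, Rational(1, 214)))) = Add(Mul(Mul(7, 15), 20), Add(Rational(37, 80), Rational(23, 214))) = Add(Mul(105, 20), Rational(4879, 8560)) = Add(2100, Rational(4879, 8560)) = Rational(17980879, 8560)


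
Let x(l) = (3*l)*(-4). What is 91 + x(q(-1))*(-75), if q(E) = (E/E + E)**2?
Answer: 91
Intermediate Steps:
q(E) = (1 + E)**2
x(l) = -12*l
91 + x(q(-1))*(-75) = 91 - 12*(1 - 1)**2*(-75) = 91 - 12*0**2*(-75) = 91 - 12*0*(-75) = 91 + 0*(-75) = 91 + 0 = 91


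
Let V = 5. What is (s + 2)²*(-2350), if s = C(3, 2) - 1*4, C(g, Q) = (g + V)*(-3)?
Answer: -1588600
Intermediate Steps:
C(g, Q) = -15 - 3*g (C(g, Q) = (g + 5)*(-3) = (5 + g)*(-3) = -15 - 3*g)
s = -28 (s = (-15 - 3*3) - 1*4 = (-15 - 9) - 4 = -24 - 4 = -28)
(s + 2)²*(-2350) = (-28 + 2)²*(-2350) = (-26)²*(-2350) = 676*(-2350) = -1588600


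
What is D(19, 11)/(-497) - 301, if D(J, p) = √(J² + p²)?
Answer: -301 - √482/497 ≈ -301.04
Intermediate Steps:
D(19, 11)/(-497) - 301 = √(19² + 11²)/(-497) - 301 = -√(361 + 121)/497 - 301 = -√482/497 - 301 = -301 - √482/497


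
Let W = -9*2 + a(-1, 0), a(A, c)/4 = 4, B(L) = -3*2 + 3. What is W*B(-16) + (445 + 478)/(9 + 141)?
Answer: 1823/150 ≈ 12.153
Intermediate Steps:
B(L) = -3 (B(L) = -6 + 3 = -3)
a(A, c) = 16 (a(A, c) = 4*4 = 16)
W = -2 (W = -9*2 + 16 = -18 + 16 = -2)
W*B(-16) + (445 + 478)/(9 + 141) = -2*(-3) + (445 + 478)/(9 + 141) = 6 + 923/150 = 1823/150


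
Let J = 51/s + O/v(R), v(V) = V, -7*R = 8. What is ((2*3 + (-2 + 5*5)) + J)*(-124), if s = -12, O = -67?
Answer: -20677/2 ≈ -10339.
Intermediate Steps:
R = -8/7 (R = -1/7*8 = -8/7 ≈ -1.1429)
J = 435/8 (J = 51/(-12) - 67/(-8/7) = 51*(-1/12) - 67*(-7/8) = -17/4 + 469/8 = 435/8 ≈ 54.375)
((2*3 + (-2 + 5*5)) + J)*(-124) = ((2*3 + (-2 + 5*5)) + 435/8)*(-124) = ((6 + (-2 + 25)) + 435/8)*(-124) = ((6 + 23) + 435/8)*(-124) = (29 + 435/8)*(-124) = (667/8)*(-124) = -20677/2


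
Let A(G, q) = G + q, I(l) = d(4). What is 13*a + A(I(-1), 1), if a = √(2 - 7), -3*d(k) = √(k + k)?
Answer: 1 - 2*√2/3 + 13*I*√5 ≈ 0.057191 + 29.069*I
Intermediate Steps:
d(k) = -√2*√k/3 (d(k) = -√(k + k)/3 = -√2*√k/3)
I(l) = -2*√2/3 (I(l) = -√2*√4/3 = -⅓*√2*2 = -2*√2/3)
a = I*√5 (a = √(-5) = I*√5 ≈ 2.2361*I)
13*a + A(I(-1), 1) = 13*(I*√5) + (-2*√2/3 + 1) = 13*I*√5 + (1 - 2*√2/3) = 1 - 2*√2/3 + 13*I*√5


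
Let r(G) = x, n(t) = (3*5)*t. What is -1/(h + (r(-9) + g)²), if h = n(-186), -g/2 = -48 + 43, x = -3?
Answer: 1/2741 ≈ 0.00036483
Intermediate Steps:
g = 10 (g = -2*(-48 + 43) = -2*(-5) = 10)
n(t) = 15*t
r(G) = -3
h = -2790 (h = 15*(-186) = -2790)
-1/(h + (r(-9) + g)²) = -1/(-2790 + (-3 + 10)²) = -1/(-2790 + 7²) = -1/(-2790 + 49) = -1/(-2741) = -1*(-1/2741) = 1/2741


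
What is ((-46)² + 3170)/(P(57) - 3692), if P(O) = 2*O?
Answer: -2643/1789 ≈ -1.4774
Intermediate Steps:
((-46)² + 3170)/(P(57) - 3692) = ((-46)² + 3170)/(2*57 - 3692) = (2116 + 3170)/(114 - 3692) = 5286/(-3578) = 5286*(-1/3578) = -2643/1789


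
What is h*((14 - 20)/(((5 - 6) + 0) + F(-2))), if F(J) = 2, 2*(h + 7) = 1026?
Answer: -3036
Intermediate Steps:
h = 506 (h = -7 + (½)*1026 = -7 + 513 = 506)
h*((14 - 20)/(((5 - 6) + 0) + F(-2))) = 506*((14 - 20)/(((5 - 6) + 0) + 2)) = 506*(-6/((-1 + 0) + 2)) = 506*(-6/(-1 + 2)) = 506*(-6/1) = 506*(-6*1) = 506*(-6) = -3036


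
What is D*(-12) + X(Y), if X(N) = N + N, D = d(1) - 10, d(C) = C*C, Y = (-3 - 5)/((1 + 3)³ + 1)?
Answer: 7004/65 ≈ 107.75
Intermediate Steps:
Y = -8/65 (Y = -8/(4³ + 1) = -8/(64 + 1) = -8/65 ≈ -0.12308)
d(C) = C²
D = -9 (D = 1² - 10 = 1 - 10 = -9)
X(N) = 2*N
D*(-12) + X(Y) = -9*(-12) + 2*(-8/65) = 108 - 16/65 = 7004/65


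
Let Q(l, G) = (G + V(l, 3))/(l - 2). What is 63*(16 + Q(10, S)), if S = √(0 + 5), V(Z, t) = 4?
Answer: 2079/2 + 63*√5/8 ≈ 1057.1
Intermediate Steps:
S = √5 ≈ 2.2361
Q(l, G) = (4 + G)/(-2 + l) (Q(l, G) = (G + 4)/(l - 2) = (4 + G)/(-2 + l))
63*(16 + Q(10, S)) = 63*(16 + (4 + √5)/(-2 + 10)) = 63*(16 + (4 + √5)/8) = 63*(16 + (½ + √5/8)) = 63*(33/2 + √5/8) = 2079/2 + 63*√5/8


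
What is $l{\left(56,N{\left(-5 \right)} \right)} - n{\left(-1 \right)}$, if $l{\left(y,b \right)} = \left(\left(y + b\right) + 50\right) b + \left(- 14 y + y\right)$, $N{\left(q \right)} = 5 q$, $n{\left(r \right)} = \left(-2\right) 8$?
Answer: $-2737$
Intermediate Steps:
$n{\left(r \right)} = -16$
$l{\left(y,b \right)} = - 13 y + b \left(50 + b + y\right)$ ($l{\left(y,b \right)} = \left(\left(b + y\right) + 50\right) b - 13 y = \left(50 + b + y\right) b - 13 y = b \left(50 + b + y\right) - 13 y = - 13 y + b \left(50 + b + y\right)$)
$l{\left(56,N{\left(-5 \right)} \right)} - n{\left(-1 \right)} = \left(\left(5 \left(-5\right)\right)^{2} - 728 + 50 \cdot 5 \left(-5\right) + 5 \left(-5\right) 56\right) - -16 = \left(\left(-25\right)^{2} - 728 + 50 \left(-25\right) - 1400\right) + 16 = \left(625 - 728 - 1250 - 1400\right) + 16 = -2753 + 16 = -2737$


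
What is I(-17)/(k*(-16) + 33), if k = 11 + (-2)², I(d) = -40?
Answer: 40/207 ≈ 0.19324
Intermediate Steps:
k = 15 (k = 11 + 4 = 15)
I(-17)/(k*(-16) + 33) = -40/(15*(-16) + 33) = -40/(-240 + 33) = -40/(-207) = -40*(-1/207) = 40/207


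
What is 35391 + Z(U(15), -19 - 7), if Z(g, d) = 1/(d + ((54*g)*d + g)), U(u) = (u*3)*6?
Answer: 13407384875/378836 ≈ 35391.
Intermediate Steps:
U(u) = 18*u (U(u) = (3*u)*6 = 18*u)
Z(g, d) = 1/(d + g + 54*d*g) (Z(g, d) = 1/(d + (54*d*g + g)) = 1/(d + (g + 54*d*g)) = 1/(d + g + 54*d*g))
35391 + Z(U(15), -19 - 7) = 35391 + 1/((-19 - 7) + 18*15 + 54*(-19 - 7)*(18*15)) = 35391 + 1/(-26 + 270 + 54*(-26)*270) = 35391 + 1/(-26 + 270 - 379080) = 35391 + 1/(-378836) = 35391 - 1/378836 = 13407384875/378836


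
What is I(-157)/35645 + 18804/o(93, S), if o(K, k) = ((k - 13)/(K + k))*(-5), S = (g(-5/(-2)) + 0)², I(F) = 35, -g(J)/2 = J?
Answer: -1318194839/35645 ≈ -36981.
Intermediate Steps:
g(J) = -2*J
S = 25 (S = (-(-10)/(-2) + 0)² = (-(-10)*(-1)/2 + 0)² = (-2*5/2 + 0)² = (-5 + 0)² = (-5)² = 25)
o(K, k) = -5*(-13 + k)/(K + k) (o(K, k) = ((-13 + k)/(K + k))*(-5) = -5*(-13 + k)/(K + k))
I(-157)/35645 + 18804/o(93, S) = 35/35645 + 18804/((5*(13 - 1*25)/(93 + 25))) = 35*(1/35645) + 18804/((5*(13 - 25)/118)) = 7/7129 + 18804/((5*(1/118)*(-12))) = 7/7129 + 18804/(-30/59) = 7/7129 + 18804*(-59/30) = 7/7129 - 184906/5 = -1318194839/35645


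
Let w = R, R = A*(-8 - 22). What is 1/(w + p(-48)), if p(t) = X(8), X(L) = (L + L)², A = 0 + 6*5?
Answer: -1/644 ≈ -0.0015528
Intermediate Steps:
A = 30 (A = 0 + 30 = 30)
X(L) = 4*L² (X(L) = (2*L)² = 4*L²)
p(t) = 256 (p(t) = 4*8² = 4*64 = 256)
R = -900 (R = 30*(-8 - 22) = 30*(-30) = -900)
w = -900
1/(w + p(-48)) = 1/(-900 + 256) = 1/(-644) = -1/644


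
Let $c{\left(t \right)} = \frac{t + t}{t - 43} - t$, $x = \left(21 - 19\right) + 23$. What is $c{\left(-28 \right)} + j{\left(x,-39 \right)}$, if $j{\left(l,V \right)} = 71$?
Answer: $\frac{7085}{71} \approx 99.789$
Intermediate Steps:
$x = 25$ ($x = 2 + 23 = 25$)
$c{\left(t \right)} = - t + \frac{2 t}{-43 + t}$ ($c{\left(t \right)} = \frac{2 t}{-43 + t} - t = - t + \frac{2 t}{-43 + t}$)
$c{\left(-28 \right)} + j{\left(x,-39 \right)} = - \frac{28 \left(45 - -28\right)}{-43 - 28} + 71 = - \frac{28 \left(45 + 28\right)}{-71} + 71 = \left(-28\right) \left(- \frac{1}{71}\right) 73 + 71 = \frac{2044}{71} + 71 = \frac{7085}{71}$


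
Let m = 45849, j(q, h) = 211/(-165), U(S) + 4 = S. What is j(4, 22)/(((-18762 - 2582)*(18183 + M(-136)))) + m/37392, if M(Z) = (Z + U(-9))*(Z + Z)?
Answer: 197500347847799/161070754009440 ≈ 1.2262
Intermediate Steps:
U(S) = -4 + S
j(q, h) = -211/165 (j(q, h) = 211*(-1/165) = -211/165)
M(Z) = 2*Z*(-13 + Z) (M(Z) = (Z + (-4 - 9))*(Z + Z) = (Z - 13)*(2*Z) = (-13 + Z)*(2*Z) = 2*Z*(-13 + Z))
j(4, 22)/(((-18762 - 2582)*(18183 + M(-136)))) + m/37392 = -211*1/((-18762 - 2582)*(18183 + 2*(-136)*(-13 - 136)))/165 + 45849/37392 = -211*(-1/(21344*(18183 + 2*(-136)*(-149))))/165 + 45849*(1/37392) = -211*(-1/(21344*(18183 + 40528)))/165 + 15283/12464 = -211/(165*((-21344*58711))) + 15283/12464 = -211/165/(-1253127584) + 15283/12464 = -211/165*(-1/1253127584) + 15283/12464 = 211/206766051360 + 15283/12464 = 197500347847799/161070754009440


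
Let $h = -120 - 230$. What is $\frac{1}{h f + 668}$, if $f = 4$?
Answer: $- \frac{1}{732} \approx -0.0013661$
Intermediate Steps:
$h = -350$ ($h = -120 - 230 = -350$)
$\frac{1}{h f + 668} = \frac{1}{\left(-350\right) 4 + 668} = \frac{1}{-1400 + 668} = \frac{1}{-732} = - \frac{1}{732}$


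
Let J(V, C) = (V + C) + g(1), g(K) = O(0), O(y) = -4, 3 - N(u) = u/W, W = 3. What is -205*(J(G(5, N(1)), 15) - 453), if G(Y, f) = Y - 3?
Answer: 90200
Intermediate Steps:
N(u) = 3 - u/3
g(K) = -4
G(Y, f) = -3 + Y
J(V, C) = -4 + C + V (J(V, C) = (V + C) - 4 = (C + V) - 4 = -4 + C + V)
-205*(J(G(5, N(1)), 15) - 453) = -205*((-4 + 15 + (-3 + 5)) - 453) = -205*((-4 + 15 + 2) - 453) = -205*(13 - 453) = -205*(-440) = 90200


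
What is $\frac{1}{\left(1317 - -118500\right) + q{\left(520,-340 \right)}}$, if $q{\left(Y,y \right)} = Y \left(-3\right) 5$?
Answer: $\frac{1}{112017} \approx 8.9272 \cdot 10^{-6}$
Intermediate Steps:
$q{\left(Y,y \right)} = - 15 Y$ ($q{\left(Y,y \right)} = - 3 Y 5 = - 15 Y$)
$\frac{1}{\left(1317 - -118500\right) + q{\left(520,-340 \right)}} = \frac{1}{\left(1317 - -118500\right) - 7800} = \frac{1}{\left(1317 + 118500\right) - 7800} = \frac{1}{119817 - 7800} = \frac{1}{112017}$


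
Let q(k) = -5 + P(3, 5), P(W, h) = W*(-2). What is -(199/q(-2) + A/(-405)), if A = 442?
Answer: 85457/4455 ≈ 19.182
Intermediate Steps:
P(W, h) = -2*W
q(k) = -11 (q(k) = -5 - 2*3 = -5 - 6 = -11)
-(199/q(-2) + A/(-405)) = -(199/(-11) + 442/(-405)) = -(199*(-1/11) + 442*(-1/405)) = -(-199/11 - 442/405) = -1*(-85457/4455) = 85457/4455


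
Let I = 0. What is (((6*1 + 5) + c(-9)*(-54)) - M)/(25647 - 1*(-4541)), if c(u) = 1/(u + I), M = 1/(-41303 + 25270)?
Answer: 136281/242002102 ≈ 0.00056314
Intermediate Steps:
M = -1/16033 (M = 1/(-16033) = -1/16033 ≈ -6.2371e-5)
c(u) = 1/u (c(u) = 1/(u + 0) = 1/u)
(((6*1 + 5) + c(-9)*(-54)) - M)/(25647 - 1*(-4541)) = (((6*1 + 5) - 54/(-9)) - 1*(-1/16033))/(25647 - 1*(-4541)) = (((6 + 5) - ⅑*(-54)) + 1/16033)/(25647 + 4541) = ((11 + 6) + 1/16033)/30188 = (17 + 1/16033)*(1/30188) = (272562/16033)*(1/30188) = 136281/242002102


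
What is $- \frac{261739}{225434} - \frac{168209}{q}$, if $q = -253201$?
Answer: $- \frac{28352548833}{57080114234} \approx -0.49672$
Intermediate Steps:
$- \frac{261739}{225434} - \frac{168209}{q} = - \frac{261739}{225434} - \frac{168209}{-253201} = \left(-261739\right) \frac{1}{225434} - - \frac{168209}{253201} = - \frac{261739}{225434} + \frac{168209}{253201} = - \frac{28352548833}{57080114234}$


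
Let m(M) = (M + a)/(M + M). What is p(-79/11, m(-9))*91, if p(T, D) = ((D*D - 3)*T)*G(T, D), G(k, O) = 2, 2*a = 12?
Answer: 769223/198 ≈ 3885.0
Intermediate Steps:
a = 6 (a = (1/2)*12 = 6)
m(M) = (6 + M)/(2*M) (m(M) = (M + 6)/(M + M) = (6 + M)/((2*M)) = (6 + M)*(1/(2*M)) = (6 + M)/(2*M))
p(T, D) = 2*T*(-3 + D**2) (p(T, D) = ((D*D - 3)*T)*2 = ((D**2 - 3)*T)*2 = ((-3 + D**2)*T)*2 = (T*(-3 + D**2))*2 = 2*T*(-3 + D**2))
p(-79/11, m(-9))*91 = (2*(-79/11)*(-3 + ((1/2)*(6 - 9)/(-9))**2))*91 = (2*(-79*1/11)*(-3 + ((1/2)*(-1/9)*(-3))**2))*91 = (2*(-79/11)*(-3 + (1/6)**2))*91 = (2*(-79/11)*(-3 + 1/36))*91 = (2*(-79/11)*(-107/36))*91 = (8453/198)*91 = 769223/198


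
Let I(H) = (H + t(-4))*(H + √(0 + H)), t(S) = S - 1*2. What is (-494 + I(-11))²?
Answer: 91070 + 10438*I*√11 ≈ 91070.0 + 34619.0*I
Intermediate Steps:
t(S) = -2 + S (t(S) = S - 2 = -2 + S)
I(H) = (-6 + H)*(H + √H) (I(H) = (H + (-2 - 4))*(H + √(0 + H)) = (H - 6)*(H + √H) = (-6 + H)*(H + √H))
(-494 + I(-11))² = (-494 + ((-11)² + (-11)^(3/2) - 6*(-11) - 6*I*√11))² = (-494 + (121 - 11*I*√11 + 66 - 6*I*√11))² = (-494 + (187 - 17*I*√11))² = (-307 - 17*I*√11)²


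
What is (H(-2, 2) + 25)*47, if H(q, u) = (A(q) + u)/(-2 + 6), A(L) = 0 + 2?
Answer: 1222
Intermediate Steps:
A(L) = 2
H(q, u) = 1/2 + u/4 (H(q, u) = (2 + u)/(-2 + 6) = (2 + u)/4 = (2 + u)*(1/4) = 1/2 + u/4)
(H(-2, 2) + 25)*47 = ((1/2 + (1/4)*2) + 25)*47 = ((1/2 + 1/2) + 25)*47 = (1 + 25)*47 = 26*47 = 1222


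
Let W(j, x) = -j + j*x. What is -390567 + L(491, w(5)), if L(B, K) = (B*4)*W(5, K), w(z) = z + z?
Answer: -302187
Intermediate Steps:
w(z) = 2*z
L(B, K) = 4*B*(-5 + 5*K) (L(B, K) = (B*4)*(5*(-1 + K)) = (4*B)*(-5 + 5*K) = 4*B*(-5 + 5*K))
-390567 + L(491, w(5)) = -390567 + 20*491*(-1 + 2*5) = -390567 + 20*491*(-1 + 10) = -390567 + 20*491*9 = -390567 + 88380 = -302187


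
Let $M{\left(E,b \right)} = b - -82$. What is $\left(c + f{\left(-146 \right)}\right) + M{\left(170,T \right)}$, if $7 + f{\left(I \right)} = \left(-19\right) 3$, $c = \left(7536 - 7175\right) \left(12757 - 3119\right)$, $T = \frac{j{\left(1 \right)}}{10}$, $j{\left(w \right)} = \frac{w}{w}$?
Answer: $\frac{34793361}{10} \approx 3.4793 \cdot 10^{6}$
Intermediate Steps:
$j{\left(w \right)} = 1$
$T = \frac{1}{10}$ ($T = 1 \cdot \frac{1}{10} = \frac{1}{10} \approx 0.1$)
$c = 3479318$ ($c = 361 \cdot 9638 = 3479318$)
$f{\left(I \right)} = -64$ ($f{\left(I \right)} = -7 - 57 = -64$)
$M{\left(E,b \right)} = 82 + b$ ($M{\left(E,b \right)} = b + 82 = 82 + b$)
$\left(c + f{\left(-146 \right)}\right) + M{\left(170,T \right)} = \left(3479318 - 64\right) + \left(82 + \frac{1}{10}\right) = 3479254 + \frac{821}{10} = \frac{34793361}{10}$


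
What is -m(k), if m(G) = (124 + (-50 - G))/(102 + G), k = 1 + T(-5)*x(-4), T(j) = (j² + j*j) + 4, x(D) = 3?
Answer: 89/265 ≈ 0.33585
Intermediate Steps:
T(j) = 4 + 2*j² (T(j) = (j² + j²) + 4 = 2*j² + 4 = 4 + 2*j²)
k = 163 (k = 1 + (4 + 2*(-5)²)*3 = 1 + (4 + 2*25)*3 = 1 + (4 + 50)*3 = 1 + 54*3 = 1 + 162 = 163)
m(G) = (74 - G)/(102 + G)
-m(k) = -(74 - 1*163)/(102 + 163) = -(74 - 163)/265 = -(-89)/265 = -1*(-89/265) = 89/265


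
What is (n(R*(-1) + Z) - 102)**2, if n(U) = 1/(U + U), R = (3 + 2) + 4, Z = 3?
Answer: 1500625/144 ≈ 10421.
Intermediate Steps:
R = 9 (R = 5 + 4 = 9)
n(U) = 1/(2*U)
(n(R*(-1) + Z) - 102)**2 = (1/(2*(9*(-1) + 3)) - 102)**2 = (1/(2*(-9 + 3)) - 102)**2 = ((1/2)/(-6) - 102)**2 = ((1/2)*(-1/6) - 102)**2 = (-1/12 - 102)**2 = (-1225/12)**2 = 1500625/144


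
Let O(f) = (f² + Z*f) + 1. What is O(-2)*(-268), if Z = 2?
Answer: -268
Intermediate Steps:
O(f) = 1 + f² + 2*f (O(f) = (f² + 2*f) + 1 = 1 + f² + 2*f)
O(-2)*(-268) = (1 + (-2)² + 2*(-2))*(-268) = (1 + 4 - 4)*(-268) = 1*(-268) = -268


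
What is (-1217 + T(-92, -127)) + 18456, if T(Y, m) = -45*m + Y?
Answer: 22862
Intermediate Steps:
T(Y, m) = Y - 45*m
(-1217 + T(-92, -127)) + 18456 = (-1217 + (-92 - 45*(-127))) + 18456 = (-1217 + (-92 + 5715)) + 18456 = (-1217 + 5623) + 18456 = 4406 + 18456 = 22862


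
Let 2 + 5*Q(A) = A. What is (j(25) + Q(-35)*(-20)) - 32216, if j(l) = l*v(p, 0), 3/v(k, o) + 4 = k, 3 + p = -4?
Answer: -352823/11 ≈ -32075.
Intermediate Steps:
p = -7 (p = -3 - 4 = -7)
v(k, o) = 3/(-4 + k)
Q(A) = -⅖ + A/5
j(l) = -3*l/11 (j(l) = l*(3/(-4 - 7)) = l*(3/(-11)) = l*(3*(-1/11)) = l*(-3/11) = -3*l/11)
(j(25) + Q(-35)*(-20)) - 32216 = (-3/11*25 + (-⅖ + (⅕)*(-35))*(-20)) - 32216 = (-75/11 + (-⅖ - 7)*(-20)) - 32216 = (-75/11 - 37/5*(-20)) - 32216 = (-75/11 + 148) - 32216 = 1553/11 - 32216 = -352823/11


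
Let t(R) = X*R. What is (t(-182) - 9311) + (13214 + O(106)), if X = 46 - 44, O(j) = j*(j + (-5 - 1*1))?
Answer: 14139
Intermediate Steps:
O(j) = j*(-6 + j) (O(j) = j*(j + (-5 - 1)) = j*(j - 6) = j*(-6 + j))
X = 2
t(R) = 2*R
(t(-182) - 9311) + (13214 + O(106)) = (2*(-182) - 9311) + (13214 + 106*(-6 + 106)) = (-364 - 9311) + (13214 + 106*100) = -9675 + (13214 + 10600) = -9675 + 23814 = 14139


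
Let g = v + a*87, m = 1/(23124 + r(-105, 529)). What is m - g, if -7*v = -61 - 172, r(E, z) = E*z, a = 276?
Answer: -5457005464/226947 ≈ -24045.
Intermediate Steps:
v = 233/7 (v = -(-61 - 172)/7 = -⅐*(-233) = 233/7 ≈ 33.286)
m = -1/32421 (m = 1/(23124 - 105*529) = 1/(23124 - 55545) = 1/(-32421) = -1/32421 ≈ -3.0844e-5)
g = 168317/7 (g = 233/7 + 276*87 = 233/7 + 24012 = 168317/7 ≈ 24045.)
m - g = -1/32421 - 1*168317/7 = -1/32421 - 168317/7 = -5457005464/226947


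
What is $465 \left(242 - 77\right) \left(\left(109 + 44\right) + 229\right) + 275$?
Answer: $29309225$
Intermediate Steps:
$465 \left(242 - 77\right) \left(\left(109 + 44\right) + 229\right) + 275 = 465 \cdot 165 \left(153 + 229\right) + 275 = 465 \cdot 165 \cdot 382 + 275 = 465 \cdot 63030 + 275 = 29308950 + 275 = 29309225$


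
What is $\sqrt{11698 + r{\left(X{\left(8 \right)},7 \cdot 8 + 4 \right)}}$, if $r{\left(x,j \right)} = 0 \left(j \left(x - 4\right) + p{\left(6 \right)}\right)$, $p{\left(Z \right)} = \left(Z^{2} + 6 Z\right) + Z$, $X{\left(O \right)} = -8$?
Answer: $\sqrt{11698} \approx 108.16$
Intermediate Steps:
$p{\left(Z \right)} = Z^{2} + 7 Z$
$r{\left(x,j \right)} = 0$ ($r{\left(x,j \right)} = 0 \left(j \left(x - 4\right) + 6 \left(7 + 6\right)\right) = 0 \left(j \left(-4 + x\right) + 6 \cdot 13\right) = 0 \left(j \left(-4 + x\right) + 78\right) = 0 \left(78 + j \left(-4 + x\right)\right) = 0$)
$\sqrt{11698 + r{\left(X{\left(8 \right)},7 \cdot 8 + 4 \right)}} = \sqrt{11698 + 0} = \sqrt{11698}$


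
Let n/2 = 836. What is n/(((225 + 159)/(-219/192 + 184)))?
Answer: 815309/1024 ≈ 796.20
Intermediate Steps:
n = 1672 (n = 2*836 = 1672)
n/(((225 + 159)/(-219/192 + 184))) = 1672/(((225 + 159)/(-219/192 + 184))) = 1672/((384/(-219*1/192 + 184))) = 1672/((384/(-73/64 + 184))) = 1672/((384/(11703/64))) = 1672/((384*(64/11703))) = 1672/(8192/3901) = 1672*(3901/8192) = 815309/1024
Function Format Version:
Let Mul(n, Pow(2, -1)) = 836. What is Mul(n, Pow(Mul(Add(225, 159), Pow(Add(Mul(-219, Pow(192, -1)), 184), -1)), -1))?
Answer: Rational(815309, 1024) ≈ 796.20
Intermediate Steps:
n = 1672 (n = Mul(2, 836) = 1672)
Mul(n, Pow(Mul(Add(225, 159), Pow(Add(Mul(-219, Pow(192, -1)), 184), -1)), -1)) = Mul(1672, Pow(Mul(Add(225, 159), Pow(Add(Mul(-219, Pow(192, -1)), 184), -1)), -1)) = Mul(1672, Pow(Mul(384, Pow(Add(Mul(-219, Rational(1, 192)), 184), -1)), -1)) = Mul(1672, Pow(Mul(384, Pow(Add(Rational(-73, 64), 184), -1)), -1)) = Mul(1672, Pow(Mul(384, Pow(Rational(11703, 64), -1)), -1)) = Mul(1672, Pow(Mul(384, Rational(64, 11703)), -1)) = Mul(1672, Pow(Rational(8192, 3901), -1)) = Mul(1672, Rational(3901, 8192)) = Rational(815309, 1024)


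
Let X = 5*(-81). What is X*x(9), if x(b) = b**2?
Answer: -32805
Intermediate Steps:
X = -405
X*x(9) = -405*9**2 = -405*81 = -32805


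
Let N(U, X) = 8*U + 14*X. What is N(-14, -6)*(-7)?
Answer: 1372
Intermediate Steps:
N(-14, -6)*(-7) = (8*(-14) + 14*(-6))*(-7) = (-112 - 84)*(-7) = -196*(-7) = 1372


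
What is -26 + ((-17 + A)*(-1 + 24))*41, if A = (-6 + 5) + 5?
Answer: -12285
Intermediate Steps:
A = 4 (A = -1 + 5 = 4)
-26 + ((-17 + A)*(-1 + 24))*41 = -26 + ((-17 + 4)*(-1 + 24))*41 = -26 - 13*23*41 = -26 - 299*41 = -26 - 12259 = -12285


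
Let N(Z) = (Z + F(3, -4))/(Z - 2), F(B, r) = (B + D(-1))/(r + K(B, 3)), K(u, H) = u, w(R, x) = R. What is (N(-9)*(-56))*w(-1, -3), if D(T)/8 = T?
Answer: 224/11 ≈ 20.364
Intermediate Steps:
D(T) = 8*T
F(B, r) = (-8 + B)/(B + r) (F(B, r) = (B + 8*(-1))/(r + B) = (B - 8)/(B + r) = (-8 + B)/(B + r))
N(Z) = (5 + Z)/(-2 + Z) (N(Z) = (Z + (-8 + 3)/(3 - 4))/(Z - 2) = (Z - 5/(-1))/(-2 + Z) = (Z - 1*(-5))/(-2 + Z) = (Z + 5)/(-2 + Z) = (5 + Z)/(-2 + Z))
(N(-9)*(-56))*w(-1, -3) = (((5 - 9)/(-2 - 9))*(-56))*(-1) = ((-4/(-11))*(-56))*(-1) = (-1/11*(-4)*(-56))*(-1) = ((4/11)*(-56))*(-1) = -224/11*(-1) = 224/11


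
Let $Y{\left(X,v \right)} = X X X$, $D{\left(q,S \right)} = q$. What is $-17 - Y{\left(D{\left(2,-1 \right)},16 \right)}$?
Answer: $-25$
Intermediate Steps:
$Y{\left(X,v \right)} = X^{3}$ ($Y{\left(X,v \right)} = X X^{2} = X^{3}$)
$-17 - Y{\left(D{\left(2,-1 \right)},16 \right)} = -17 - 2^{3} = -17 - 8 = -25$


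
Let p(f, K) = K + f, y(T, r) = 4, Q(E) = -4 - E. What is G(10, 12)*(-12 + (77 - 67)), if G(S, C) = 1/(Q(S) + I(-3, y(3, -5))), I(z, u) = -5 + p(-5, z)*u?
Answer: 2/51 ≈ 0.039216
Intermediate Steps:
I(z, u) = -5 + u*(-5 + z) (I(z, u) = -5 + (z - 5)*u = -5 + (-5 + z)*u = -5 + u*(-5 + z))
G(S, C) = 1/(-41 - S) (G(S, C) = 1/((-4 - S) + (-5 + 4*(-5 - 3))) = 1/((-4 - S) + (-5 + 4*(-8))) = 1/((-4 - S) + (-5 - 32)) = 1/((-4 - S) - 37) = 1/(-41 - S))
G(10, 12)*(-12 + (77 - 67)) = (-1/(41 + 10))*(-12 + (77 - 67)) = (-1/51)*(-12 + 10) = -1*1/51*(-2) = -1/51*(-2) = 2/51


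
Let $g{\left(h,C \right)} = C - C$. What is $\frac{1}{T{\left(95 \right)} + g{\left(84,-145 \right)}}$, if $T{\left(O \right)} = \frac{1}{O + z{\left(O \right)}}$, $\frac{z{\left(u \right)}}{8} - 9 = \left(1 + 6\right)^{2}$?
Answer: $559$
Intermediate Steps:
$g{\left(h,C \right)} = 0$
$z{\left(u \right)} = 464$ ($z{\left(u \right)} = 72 + 8 \left(1 + 6\right)^{2} = 72 + 8 \cdot 7^{2} = 72 + 8 \cdot 49 = 72 + 392 = 464$)
$T{\left(O \right)} = \frac{1}{464 + O}$ ($T{\left(O \right)} = \frac{1}{O + 464} = \frac{1}{464 + O}$)
$\frac{1}{T{\left(95 \right)} + g{\left(84,-145 \right)}} = \frac{1}{\frac{1}{464 + 95} + 0} = \frac{1}{\frac{1}{559} + 0} = \frac{1}{\frac{1}{559}} = 559$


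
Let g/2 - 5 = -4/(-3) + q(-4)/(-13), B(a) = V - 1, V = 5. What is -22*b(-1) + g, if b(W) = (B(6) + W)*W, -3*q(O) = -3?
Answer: 3062/39 ≈ 78.513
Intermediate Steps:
q(O) = 1 (q(O) = -⅓*(-3) = 1)
B(a) = 4 (B(a) = 5 - 1 = 4)
g = 488/39 (g = 10 + 2*(-4/(-3) + 1/(-13)) = 10 + 2*(-4*(-⅓) + 1*(-1/13)) = 10 + 2*(4/3 - 1/13) = 10 + 2*(49/39) = 10 + 98/39 = 488/39 ≈ 12.513)
b(W) = W*(4 + W) (b(W) = (4 + W)*W = W*(4 + W))
-22*b(-1) + g = -(-22)*(4 - 1) + 488/39 = -(-22)*3 + 488/39 = -22*(-3) + 488/39 = 66 + 488/39 = 3062/39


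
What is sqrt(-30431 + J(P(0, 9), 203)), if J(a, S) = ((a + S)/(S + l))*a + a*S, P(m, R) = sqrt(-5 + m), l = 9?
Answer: sqrt(-341922981 + 2291667*I*sqrt(5))/106 ≈ 1.3071 + 174.45*I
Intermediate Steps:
J(a, S) = S*a + a*(S + a)/(9 + S) (J(a, S) = ((a + S)/(S + 9))*a + a*S = ((S + a)/(9 + S))*a + S*a = a*(S + a)/(9 + S) + S*a = S*a + a*(S + a)/(9 + S))
sqrt(-30431 + J(P(0, 9), 203)) = sqrt(-30431 + sqrt(-5 + 0)*(sqrt(-5 + 0) + 203**2 + 10*203)/(9 + 203)) = sqrt(-30431 + sqrt(-5)*(sqrt(-5) + 41209 + 2030)/212) = sqrt(-30431 + (I*sqrt(5))*(1/212)*(I*sqrt(5) + 41209 + 2030)) = sqrt(-30431 + (I*sqrt(5))*(1/212)*(43239 + I*sqrt(5))) = sqrt(-30431 + I*sqrt(5)*(43239 + I*sqrt(5))/212)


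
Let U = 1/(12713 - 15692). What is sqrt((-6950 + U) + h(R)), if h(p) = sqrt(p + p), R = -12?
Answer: sqrt(-6853040881 + 1972098*I*sqrt(6))/993 ≈ 0.029382 + 83.367*I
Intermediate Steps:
h(p) = sqrt(2)*sqrt(p) (h(p) = sqrt(2*p) = sqrt(2)*sqrt(p))
U = -1/2979 (U = 1/(-2979) = -1/2979 ≈ -0.00033568)
sqrt((-6950 + U) + h(R)) = sqrt((-6950 - 1/2979) + sqrt(2)*sqrt(-12)) = sqrt(-20704051/2979 + sqrt(2)*(2*I*sqrt(3))) = sqrt(-20704051/2979 + 2*I*sqrt(6))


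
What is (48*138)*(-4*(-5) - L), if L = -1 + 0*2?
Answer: 139104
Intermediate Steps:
L = -1 (L = -1 + 0 = -1)
(48*138)*(-4*(-5) - L) = (48*138)*(-4*(-5) - 1*(-1)) = 6624*(20 + 1) = 6624*21 = 139104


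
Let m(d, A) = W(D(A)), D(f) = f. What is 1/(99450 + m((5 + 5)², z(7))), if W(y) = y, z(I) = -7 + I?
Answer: 1/99450 ≈ 1.0055e-5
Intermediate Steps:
m(d, A) = A
1/(99450 + m((5 + 5)², z(7))) = 1/(99450 + (-7 + 7)) = 1/(99450 + 0) = 1/99450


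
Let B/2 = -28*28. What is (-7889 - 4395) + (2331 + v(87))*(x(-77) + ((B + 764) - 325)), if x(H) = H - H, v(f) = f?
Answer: -2742206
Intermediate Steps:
B = -1568 (B = 2*(-28*28) = 2*(-784) = -1568)
x(H) = 0
(-7889 - 4395) + (2331 + v(87))*(x(-77) + ((B + 764) - 325)) = (-7889 - 4395) + (2331 + 87)*(0 + ((-1568 + 764) - 325)) = -12284 + 2418*(0 + (-804 - 325)) = -12284 + 2418*(0 - 1129) = -12284 + 2418*(-1129) = -12284 - 2729922 = -2742206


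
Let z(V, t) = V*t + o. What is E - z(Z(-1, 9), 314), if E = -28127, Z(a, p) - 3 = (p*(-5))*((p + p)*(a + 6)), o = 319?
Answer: 1242312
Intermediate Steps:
Z(a, p) = 3 - 10*p²*(6 + a) (Z(a, p) = 3 + (p*(-5))*((p + p)*(a + 6)) = 3 + (-5*p)*((2*p)*(6 + a)) = 3 + (-5*p)*(2*p*(6 + a)) = 3 - 10*p²*(6 + a))
z(V, t) = 319 + V*t (z(V, t) = V*t + 319 = 319 + V*t)
E - z(Z(-1, 9), 314) = -28127 - (319 + (3 - 60*9² - 10*(-1)*9²)*314) = -28127 - (319 + (3 - 60*81 - 10*(-1)*81)*314) = -28127 - (319 + (3 - 4860 + 810)*314) = -28127 - (319 - 4047*314) = -28127 - (319 - 1270758) = -28127 - 1*(-1270439) = -28127 + 1270439 = 1242312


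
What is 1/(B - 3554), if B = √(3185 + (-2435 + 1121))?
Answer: -3554/12629045 - √1871/12629045 ≈ -0.00028484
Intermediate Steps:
B = √1871 (B = √(3185 - 1314) = √1871 ≈ 43.255)
1/(B - 3554) = 1/(√1871 - 3554) = 1/(-3554 + √1871)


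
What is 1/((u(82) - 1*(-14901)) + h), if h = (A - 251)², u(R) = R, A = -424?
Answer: 1/470608 ≈ 2.1249e-6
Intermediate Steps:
h = 455625 (h = (-424 - 251)² = (-675)² = 455625)
1/((u(82) - 1*(-14901)) + h) = 1/((82 - 1*(-14901)) + 455625) = 1/((82 + 14901) + 455625) = 1/(14983 + 455625) = 1/470608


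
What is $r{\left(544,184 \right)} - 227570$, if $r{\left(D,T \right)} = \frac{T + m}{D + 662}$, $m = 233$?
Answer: $- \frac{91483001}{402} \approx -2.2757 \cdot 10^{5}$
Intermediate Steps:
$r{\left(D,T \right)} = \frac{233 + T}{662 + D}$ ($r{\left(D,T \right)} = \frac{T + 233}{D + 662} = \frac{233 + T}{662 + D}$)
$r{\left(544,184 \right)} - 227570 = \frac{233 + 184}{662 + 544} - 227570 = \frac{1}{1206} \cdot 417 - 227570 = \frac{139}{402} - 227570 = - \frac{91483001}{402}$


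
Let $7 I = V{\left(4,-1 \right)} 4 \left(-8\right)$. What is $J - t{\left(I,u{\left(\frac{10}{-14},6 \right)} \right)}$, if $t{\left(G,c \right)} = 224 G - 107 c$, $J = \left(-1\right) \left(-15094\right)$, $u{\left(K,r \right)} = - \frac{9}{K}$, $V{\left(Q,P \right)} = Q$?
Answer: $\frac{102691}{5} \approx 20538.0$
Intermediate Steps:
$J = 15094$
$I = - \frac{128}{7}$ ($I = \frac{4 \cdot 4 \left(-8\right)}{7} = \frac{16 \left(-8\right)}{7} = \frac{1}{7} \left(-128\right) = - \frac{128}{7} \approx -18.286$)
$t{\left(G,c \right)} = - 107 c + 224 G$
$J - t{\left(I,u{\left(\frac{10}{-14},6 \right)} \right)} = 15094 - \left(- 107 \left(- \frac{9}{10 \frac{1}{-14}}\right) + 224 \left(- \frac{128}{7}\right)\right) = 15094 - \left(- 107 \left(- \frac{9}{10 \left(- \frac{1}{14}\right)}\right) - 4096\right) = 15094 - \left(- 107 \left(- \frac{9}{- \frac{5}{7}}\right) - 4096\right) = 15094 - \left(- 107 \left(\left(-9\right) \left(- \frac{7}{5}\right)\right) - 4096\right) = 15094 - \left(\left(-107\right) \frac{63}{5} - 4096\right) = 15094 - \left(- \frac{6741}{5} - 4096\right) = 15094 - - \frac{27221}{5} = 15094 + \frac{27221}{5} = \frac{102691}{5}$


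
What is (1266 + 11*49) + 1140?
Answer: 2945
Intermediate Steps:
(1266 + 11*49) + 1140 = (1266 + 539) + 1140 = 1805 + 1140 = 2945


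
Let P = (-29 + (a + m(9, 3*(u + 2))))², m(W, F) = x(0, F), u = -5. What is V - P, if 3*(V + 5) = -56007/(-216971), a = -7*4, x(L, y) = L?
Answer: -706004965/216971 ≈ -3253.9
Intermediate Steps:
m(W, F) = 0
a = -28
V = -1066186/216971 (V = -5 + (-56007/(-216971))/3 = -5 + (-56007*(-1/216971))/3 = -5 + (⅓)*(56007/216971) = -5 + 18669/216971 = -1066186/216971 ≈ -4.9140)
P = 3249 (P = (-29 + (-28 + 0))² = (-29 - 28)² = (-57)² = 3249)
V - P = -1066186/216971 - 1*3249 = -1066186/216971 - 3249 = -706004965/216971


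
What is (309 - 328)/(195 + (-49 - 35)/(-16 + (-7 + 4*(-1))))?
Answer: -171/1783 ≈ -0.095906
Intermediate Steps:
(309 - 328)/(195 + (-49 - 35)/(-16 + (-7 + 4*(-1)))) = -19/(195 - 84/(-16 + (-7 - 4))) = -19/(195 - 84/(-16 - 11)) = -19/(195 - 84/(-27)) = -19/(195 - 84*(-1/27)) = -19/(195 + 28/9) = -19/1783/9 = -19*9/1783 = -171/1783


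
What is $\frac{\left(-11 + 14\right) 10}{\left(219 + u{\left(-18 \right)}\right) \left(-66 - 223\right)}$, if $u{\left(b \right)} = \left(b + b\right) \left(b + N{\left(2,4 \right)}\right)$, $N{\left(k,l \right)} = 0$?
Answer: $- \frac{10}{83521} \approx -0.00011973$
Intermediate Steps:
$u{\left(b \right)} = 2 b^{2}$ ($u{\left(b \right)} = \left(b + b\right) \left(b + 0\right) = 2 b b = 2 b^{2}$)
$\frac{\left(-11 + 14\right) 10}{\left(219 + u{\left(-18 \right)}\right) \left(-66 - 223\right)} = \frac{\left(-11 + 14\right) 10}{\left(219 + 2 \left(-18\right)^{2}\right) \left(-66 - 223\right)} = \frac{3 \cdot 10}{\left(219 + 2 \cdot 324\right) \left(-289\right)} = \frac{30}{\left(219 + 648\right) \left(-289\right)} = \frac{30}{867 \left(-289\right)} = \frac{30}{-250563} = 30 \left(- \frac{1}{250563}\right) = - \frac{10}{83521}$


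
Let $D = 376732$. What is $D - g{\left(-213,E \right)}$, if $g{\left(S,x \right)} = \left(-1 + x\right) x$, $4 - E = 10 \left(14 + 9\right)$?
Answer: $325430$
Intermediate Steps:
$E = -226$ ($E = 4 - 10 \left(14 + 9\right) = 4 - 10 \cdot 23 = 4 - 230 = -226$)
$g{\left(S,x \right)} = x \left(-1 + x\right)$
$D - g{\left(-213,E \right)} = 376732 - - 226 \left(-1 - 226\right) = 376732 - \left(-226\right) \left(-227\right) = 376732 - 51302 = 325430$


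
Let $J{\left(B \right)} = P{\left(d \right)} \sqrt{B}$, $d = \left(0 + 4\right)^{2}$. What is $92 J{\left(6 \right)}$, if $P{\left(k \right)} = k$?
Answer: $1472 \sqrt{6} \approx 3605.6$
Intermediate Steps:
$d = 16$ ($d = 4^{2} = 16$)
$J{\left(B \right)} = 16 \sqrt{B}$
$92 J{\left(6 \right)} = 92 \cdot 16 \sqrt{6} = 1472 \sqrt{6}$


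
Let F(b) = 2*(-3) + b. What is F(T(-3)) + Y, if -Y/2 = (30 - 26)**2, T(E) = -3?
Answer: -41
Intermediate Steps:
F(b) = -6 + b
Y = -32 (Y = -2*(30 - 26)**2 = -2*4**2 = -2*16 = -32)
F(T(-3)) + Y = (-6 - 3) - 32 = -9 - 32 = -41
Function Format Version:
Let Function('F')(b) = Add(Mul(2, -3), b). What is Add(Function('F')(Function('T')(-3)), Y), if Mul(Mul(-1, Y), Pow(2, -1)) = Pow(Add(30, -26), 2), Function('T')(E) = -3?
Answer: -41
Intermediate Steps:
Function('F')(b) = Add(-6, b)
Y = -32 (Y = Mul(-2, Pow(Add(30, -26), 2)) = Mul(-2, Pow(4, 2)) = Mul(-2, 16) = -32)
Add(Function('F')(Function('T')(-3)), Y) = Add(Add(-6, -3), -32) = Add(-9, -32) = -41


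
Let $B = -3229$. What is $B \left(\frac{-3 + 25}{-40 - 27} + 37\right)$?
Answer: $- \frac{7933653}{67} \approx -1.1841 \cdot 10^{5}$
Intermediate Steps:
$B \left(\frac{-3 + 25}{-40 - 27} + 37\right) = - 3229 \left(\frac{-3 + 25}{-40 - 27} + 37\right) = - 3229 \left(\frac{22}{-67} + 37\right) = - 3229 \left(22 \left(- \frac{1}{67}\right) + 37\right) = - 3229 \left(- \frac{22}{67} + 37\right) = \left(-3229\right) \frac{2457}{67} = - \frac{7933653}{67}$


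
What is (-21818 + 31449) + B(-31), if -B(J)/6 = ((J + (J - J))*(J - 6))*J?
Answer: 222973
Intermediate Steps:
B(J) = -6*J**2*(-6 + J) (B(J) = -6*(J + (J - J))*(J - 6)*J = -6*(J + 0)*(-6 + J)*J = -6*J*(-6 + J)*J = -6*J**2*(-6 + J))
(-21818 + 31449) + B(-31) = (-21818 + 31449) + 6*(-31)**2*(6 - 1*(-31)) = 9631 + 6*961*(6 + 31) = 9631 + 6*961*37 = 9631 + 213342 = 222973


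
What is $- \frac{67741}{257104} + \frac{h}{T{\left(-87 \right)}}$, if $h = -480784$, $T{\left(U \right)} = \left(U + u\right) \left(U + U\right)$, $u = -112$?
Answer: $- \frac{316475099}{22368048} \approx -14.149$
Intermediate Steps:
$T{\left(U \right)} = 2 U \left(-112 + U\right)$ ($T{\left(U \right)} = \left(U - 112\right) \left(U + U\right) = \left(-112 + U\right) 2 U = 2 U \left(-112 + U\right)$)
$- \frac{67741}{257104} + \frac{h}{T{\left(-87 \right)}} = - \frac{67741}{257104} - \frac{480784}{2 \left(-87\right) \left(-112 - 87\right)} = \left(-67741\right) \frac{1}{257104} - \frac{480784}{2 \left(-87\right) \left(-199\right)} = - \frac{67741}{257104} - \frac{480784}{34626} = - \frac{67741}{257104} - \frac{1208}{87} = - \frac{316475099}{22368048}$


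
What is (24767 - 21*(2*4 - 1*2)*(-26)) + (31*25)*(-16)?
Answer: 15643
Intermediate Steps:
(24767 - 21*(2*4 - 1*2)*(-26)) + (31*25)*(-16) = (24767 - 21*(8 - 2)*(-26)) + 775*(-16) = (24767 - 21*6*(-26)) - 12400 = (24767 - 126*(-26)) - 12400 = (24767 + 3276) - 12400 = 28043 - 12400 = 15643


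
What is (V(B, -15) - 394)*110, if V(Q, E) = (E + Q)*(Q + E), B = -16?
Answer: 62370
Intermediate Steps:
V(Q, E) = (E + Q)² (V(Q, E) = (E + Q)*(E + Q) = (E + Q)²)
(V(B, -15) - 394)*110 = ((-15 - 16)² - 394)*110 = ((-31)² - 394)*110 = (961 - 394)*110 = 567*110 = 62370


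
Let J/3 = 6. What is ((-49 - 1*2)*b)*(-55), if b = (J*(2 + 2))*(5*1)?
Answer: 1009800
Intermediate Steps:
J = 18 (J = 3*6 = 18)
b = 360 (b = (18*(2 + 2))*(5*1) = (18*4)*5 = 72*5 = 360)
((-49 - 1*2)*b)*(-55) = ((-49 - 1*2)*360)*(-55) = ((-49 - 2)*360)*(-55) = -51*360*(-55) = -18360*(-55) = 1009800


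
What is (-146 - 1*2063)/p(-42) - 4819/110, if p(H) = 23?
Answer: -353827/2530 ≈ -139.85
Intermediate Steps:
(-146 - 1*2063)/p(-42) - 4819/110 = (-146 - 1*2063)/23 - 4819/110 = (-146 - 2063)*(1/23) - 4819*1/110 = -2209*1/23 - 4819/110 = -2209/23 - 4819/110 = -353827/2530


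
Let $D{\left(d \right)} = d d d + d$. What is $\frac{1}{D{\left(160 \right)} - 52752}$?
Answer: $\frac{1}{4043408} \approx 2.4732 \cdot 10^{-7}$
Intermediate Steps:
$D{\left(d \right)} = d + d^{3}$ ($D{\left(d \right)} = d^{2} d + d = d^{3} + d = d + d^{3}$)
$\frac{1}{D{\left(160 \right)} - 52752} = \frac{1}{\left(160 + 160^{3}\right) - 52752} = \frac{1}{\left(160 + 4096000\right) - 52752} = \frac{1}{4096160 - 52752} = \frac{1}{4043408}$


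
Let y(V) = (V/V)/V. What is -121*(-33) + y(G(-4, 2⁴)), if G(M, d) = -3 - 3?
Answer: 23957/6 ≈ 3992.8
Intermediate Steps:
G(M, d) = -6
y(V) = 1/V
-121*(-33) + y(G(-4, 2⁴)) = -121*(-33) + 1/(-6) = 3993 - ⅙ = 23957/6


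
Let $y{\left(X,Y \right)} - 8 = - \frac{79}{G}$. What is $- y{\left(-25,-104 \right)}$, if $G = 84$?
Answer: $- \frac{593}{84} \approx -7.0595$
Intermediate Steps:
$y{\left(X,Y \right)} = \frac{593}{84}$ ($y{\left(X,Y \right)} = 8 - \frac{79}{84} = \frac{593}{84}$)
$- y{\left(-25,-104 \right)} = \left(-1\right) \frac{593}{84} = - \frac{593}{84}$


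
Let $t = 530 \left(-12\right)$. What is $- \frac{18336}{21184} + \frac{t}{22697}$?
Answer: $- \frac{17215701}{15025414} \approx -1.1458$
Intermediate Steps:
$t = -6360$
$- \frac{18336}{21184} + \frac{t}{22697} = - \frac{18336}{21184} - \frac{6360}{22697} = \left(-18336\right) \frac{1}{21184} - \frac{6360}{22697} = - \frac{573}{662} - \frac{6360}{22697} = - \frac{17215701}{15025414}$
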